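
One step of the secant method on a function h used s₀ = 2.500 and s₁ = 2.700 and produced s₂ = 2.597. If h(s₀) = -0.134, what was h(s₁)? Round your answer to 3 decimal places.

The secant line through (2.500, -0.134) and (2.700, h(s₁)) crosses zero at s₂ = 2.597.
So (2.500, -0.134), (2.700, h(s₁)), (2.597, 0) are collinear:
h(s₁) = -0.134 · (2.700 − 2.597) / (2.500 − 2.597) = -0.134 · (0.10300)/(-0.09700) = 0.14229

0.142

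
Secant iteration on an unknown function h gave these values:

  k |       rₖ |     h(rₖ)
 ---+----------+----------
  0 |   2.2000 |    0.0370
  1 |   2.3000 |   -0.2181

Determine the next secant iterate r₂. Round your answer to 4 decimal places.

r₂ = 2.3000 − (-0.2181)·(2.3000 − 2.2000) / (-0.2181 − 0.0370)
   = 2.3000 − (-0.021810)/(-0.255100) = 2.214504

2.2145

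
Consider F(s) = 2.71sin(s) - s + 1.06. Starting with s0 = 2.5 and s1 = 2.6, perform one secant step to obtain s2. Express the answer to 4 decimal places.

2.5560

F(2.5) = 0.181860, F(2.6) = -0.142991
s2 = 2.600000 − (-0.142991)·(2.600000 − 2.500000) / (-0.142991 − 0.181860) = 2.600000 − (-0.014299)/(-0.324851) = 2.555982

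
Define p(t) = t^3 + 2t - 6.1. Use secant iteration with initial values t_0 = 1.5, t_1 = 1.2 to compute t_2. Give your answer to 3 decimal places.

1.463

p(1.5) = 0.27500, p(1.2) = -1.97200
t_2 = 1.20000 − (-1.97200)·(1.20000 − 1.50000) / (-1.97200 − 0.27500) = 1.20000 − (0.59160)/(-2.24700) = 1.46328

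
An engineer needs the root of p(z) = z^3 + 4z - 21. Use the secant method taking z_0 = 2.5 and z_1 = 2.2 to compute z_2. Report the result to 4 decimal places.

p(2.5) = 4.625000, p(2.2) = -1.552000
z_2 = 2.200000 − (-1.552000)·(2.200000 − 2.500000) / (-1.552000 − 4.625000) = 2.200000 − (0.465600)/(-6.177000) = 2.275376

2.2754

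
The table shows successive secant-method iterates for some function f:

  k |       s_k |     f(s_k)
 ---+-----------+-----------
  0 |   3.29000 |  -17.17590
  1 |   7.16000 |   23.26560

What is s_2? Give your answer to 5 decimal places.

4.93363

s_2 = 7.16000 − 23.26560·(7.16000 − 3.29000) / (23.26560 − (-17.17590))
   = 7.16000 − (90.0378720)/(40.4415000) = 4.9336268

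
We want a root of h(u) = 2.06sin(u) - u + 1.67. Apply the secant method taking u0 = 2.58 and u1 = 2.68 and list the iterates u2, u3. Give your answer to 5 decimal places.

h(2.58) = 0.1870219, h(2.68) = -0.0925282
u2 = 2.6800000 − (-0.0925282)·(2.6800000 − 2.5800000) / (-0.0925282 − 0.1870219) = 2.6800000 − (-0.0092528)/(-0.2795501) = 2.6469010
h(2.6469010) = 0.0011051
u3 = 2.6469010 − 0.0011051·(2.6469010 − 2.6800000) / (0.0011051 − (-0.0925282)) = 2.6469010 − (-0.0000366)/(0.0936334) = 2.6472917

2.64690, 2.64729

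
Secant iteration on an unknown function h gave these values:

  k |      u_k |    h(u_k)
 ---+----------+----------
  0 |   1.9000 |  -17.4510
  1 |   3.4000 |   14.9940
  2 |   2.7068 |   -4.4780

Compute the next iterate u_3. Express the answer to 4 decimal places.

u_3 = 2.7068 − (-4.4780)·(2.7068 − 3.4000) / (-4.4780 − 14.9940)
   = 2.7068 − (3.104150)/(-19.472000) = 2.866216

2.8662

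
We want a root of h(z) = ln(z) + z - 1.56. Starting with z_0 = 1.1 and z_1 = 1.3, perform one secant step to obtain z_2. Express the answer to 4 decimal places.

1.2987

h(1.1) = -0.364690, h(1.3) = 0.002364
z_2 = 1.300000 − 0.002364·(1.300000 − 1.100000) / (0.002364 − (-0.364690)) = 1.300000 − (0.000473)/(0.367054) = 1.298712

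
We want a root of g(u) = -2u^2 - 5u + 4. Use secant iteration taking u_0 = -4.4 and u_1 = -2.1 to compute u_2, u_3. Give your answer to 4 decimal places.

g(-4.4) = -12.720000, g(-2.1) = 5.680000
u_2 = -2.100000 − 5.680000·(-2.100000 − (-4.400000)) / (5.680000 − (-12.720000)) = -2.100000 − (13.064000)/(18.400000) = -2.810000
g(-2.810000) = 2.257800
u_3 = -2.810000 − 2.257800·(-2.810000 − (-2.100000)) / (2.257800 − 5.680000) = -2.810000 − (-1.603038)/(-3.422200) = -3.278423

-2.8100, -3.2784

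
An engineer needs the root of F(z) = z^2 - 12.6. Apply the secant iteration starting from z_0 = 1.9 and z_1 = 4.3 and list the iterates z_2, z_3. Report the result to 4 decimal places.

F(1.9) = -8.990000, F(4.3) = 5.890000
z_2 = 4.300000 − 5.890000·(4.300000 − 1.900000) / (5.890000 − (-8.990000)) = 4.300000 − (14.136000)/(14.880000) = 3.350000
F(3.350000) = -1.377500
z_3 = 3.350000 − (-1.377500)·(3.350000 − 4.300000) / (-1.377500 − 5.890000) = 3.350000 − (1.308625)/(-7.267500) = 3.530065

3.3500, 3.5301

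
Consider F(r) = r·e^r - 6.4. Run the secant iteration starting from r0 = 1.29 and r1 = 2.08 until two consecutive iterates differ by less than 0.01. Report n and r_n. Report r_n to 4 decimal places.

F(1.29) = -1.713705, F(2.08) = 10.249295
r2 = 2.080000 − 10.249295·(0.790000)/(11.963001) = 1.403168;  |Δ| = 0.676832
F(1.403168) = -0.691820
r3 = 1.403168 − (-0.691820)·(-0.676832)/(-10.941115) = 1.445965;  |Δ| = 0.042797
F(1.445965) = -0.260511
r4 = 1.445965 − (-0.260511)·(0.042797)/(0.431309) = 1.471814;  |Δ| = 0.025849
F(1.471814) = 0.012889
r5 = 1.471814 − 0.012889·(0.025849)/(0.273400) = 1.470596;  |Δ| = 0.001219
|r5 − r4| = 0.001219 < 0.01

n = 5, r_n = 1.4706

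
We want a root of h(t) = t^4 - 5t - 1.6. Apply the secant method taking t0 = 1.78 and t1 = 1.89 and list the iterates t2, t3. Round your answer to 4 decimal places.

h(1.78) = -0.461241, h(1.89) = 1.709898
t2 = 1.890000 − 1.709898·(1.890000 − 1.780000) / (1.709898 − (-0.461241)) = 1.890000 − (0.188089)/(2.171140) = 1.803369
h(1.803369) = -0.040439
t3 = 1.803369 − (-0.040439)·(1.803369 − 1.890000) / (-0.040439 − 1.709898) = 1.803369 − (0.003503)/(-1.750337) = 1.805370

1.8034, 1.8054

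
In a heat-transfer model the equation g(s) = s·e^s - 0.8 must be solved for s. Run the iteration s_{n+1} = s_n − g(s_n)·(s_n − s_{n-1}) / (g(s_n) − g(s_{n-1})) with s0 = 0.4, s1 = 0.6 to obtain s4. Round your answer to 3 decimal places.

g(0.4) = -0.20327, g(0.6) = 0.29327
s2 = 0.60000 − 0.29327·(0.60000 − 0.40000) / (0.29327 − (-0.20327)) = 0.60000 − (0.05865)/(0.49654) = 0.48187
g(0.48187) = -0.01979
s3 = 0.48187 − (-0.01979)·(0.48187 − 0.60000) / (-0.01979 − 0.29327) = 0.48187 − (0.00234)/(-0.31307) = 0.48934
g(0.48934) = -0.00176
s4 = 0.48934 − (-0.00176)·(0.48934 − 0.48187) / (-0.00176 − (-0.01979)) = 0.48934 − (-0.00001)/(0.01803) = 0.49007

0.490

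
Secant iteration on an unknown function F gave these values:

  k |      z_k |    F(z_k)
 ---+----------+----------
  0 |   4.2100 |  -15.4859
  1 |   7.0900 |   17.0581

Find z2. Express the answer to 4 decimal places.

z2 = 7.0900 − 17.0581·(7.0900 − 4.2100) / (17.0581 − (-15.4859))
   = 7.0900 − (49.127328)/(32.544000) = 5.580434

5.5804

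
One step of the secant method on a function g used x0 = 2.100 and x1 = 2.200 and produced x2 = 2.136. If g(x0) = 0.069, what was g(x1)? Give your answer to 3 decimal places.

The secant line through (2.100, 0.069) and (2.200, g(x1)) crosses zero at x2 = 2.136.
So (2.100, 0.069), (2.200, g(x1)), (2.136, 0) are collinear:
g(x1) = 0.069 · (2.200 − 2.136) / (2.100 − 2.136) = 0.069 · (0.06400)/(-0.03600) = -0.12267

-0.123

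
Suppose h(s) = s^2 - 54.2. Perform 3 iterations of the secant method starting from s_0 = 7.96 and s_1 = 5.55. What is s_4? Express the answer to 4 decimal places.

h(7.96) = 9.161600, h(5.55) = -23.397500
s_2 = 5.550000 − (-23.397500)·(5.550000 − 7.960000) / (-23.397500 − 9.161600) = 5.550000 − (56.387975)/(-32.559100) = 7.281865
h(7.281865) = -1.174438
s_3 = 7.281865 − (-1.174438)·(7.281865 − 5.550000) / (-1.174438 − (-23.397500)) = 7.281865 − (-2.033968)/(22.223062) = 7.373390
h(7.373390) = 0.166886
s_4 = 7.373390 − 0.166886·(7.373390 − 7.281865) / (0.166886 − (-1.174438)) = 7.373390 − (0.015274)/(1.341324) = 7.362003

7.3620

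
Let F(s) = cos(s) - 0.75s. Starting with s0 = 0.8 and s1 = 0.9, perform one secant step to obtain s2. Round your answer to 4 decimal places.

F(0.8) = 0.096707, F(0.9) = -0.053390
s2 = 0.900000 − (-0.053390)·(0.900000 − 0.800000) / (-0.053390 − 0.096707) = 0.900000 − (-0.005339)/(-0.150097) = 0.864430

0.8644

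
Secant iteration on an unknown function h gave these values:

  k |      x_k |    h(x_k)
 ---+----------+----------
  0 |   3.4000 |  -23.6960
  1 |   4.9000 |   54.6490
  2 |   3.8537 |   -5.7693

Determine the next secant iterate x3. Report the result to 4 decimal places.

3.9536

x3 = 3.8537 − (-5.7693)·(3.8537 − 4.9000) / (-5.7693 − 54.6490)
   = 3.8537 − (6.036419)/(-60.418300) = 3.953610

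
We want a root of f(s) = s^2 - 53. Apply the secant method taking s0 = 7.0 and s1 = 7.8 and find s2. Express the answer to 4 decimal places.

f(7.0) = -4.000000, f(7.8) = 7.840000
s2 = 7.800000 − 7.840000·(7.800000 − 7.000000) / (7.840000 − (-4.000000)) = 7.800000 − (6.272000)/(11.840000) = 7.270270

7.2703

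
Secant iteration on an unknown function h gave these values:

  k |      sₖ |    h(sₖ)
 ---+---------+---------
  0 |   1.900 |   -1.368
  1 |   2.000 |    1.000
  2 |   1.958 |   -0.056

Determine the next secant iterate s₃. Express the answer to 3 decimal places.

1.960

s₃ = 1.958 − (-0.056)·(1.958 − 2.000) / (-0.056 − 1.000)
   = 1.958 − (0.00235)/(-1.05600) = 1.96023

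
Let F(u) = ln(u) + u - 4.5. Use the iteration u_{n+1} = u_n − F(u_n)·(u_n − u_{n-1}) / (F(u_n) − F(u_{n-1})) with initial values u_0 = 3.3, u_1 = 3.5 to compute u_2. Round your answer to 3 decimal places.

3.305

F(3.3) = -0.00608, F(3.5) = 0.25276
u_2 = 3.50000 − 0.25276·(3.50000 − 3.30000) / (0.25276 − (-0.00608)) = 3.50000 − (0.05055)/(0.25884) = 3.30470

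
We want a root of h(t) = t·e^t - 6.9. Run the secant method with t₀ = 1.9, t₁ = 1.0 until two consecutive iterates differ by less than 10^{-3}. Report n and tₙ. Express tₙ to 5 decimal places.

h(1.9) = 5.8031994, h(1.0) = -4.1817182
t₂ = 1.0000000 − (-4.1817182)·(-0.9000000)/(-9.9849176) = 1.3769231;  |Δ| = 0.3769231
h(1.3769231) = -1.4436803
t₃ = 1.3769231 − (-1.4436803)·(0.3769231)/(2.7380379) = 1.5756627;  |Δ| = 0.1987396
h(1.5756627) = 0.7166653
t₄ = 1.5756627 − 0.7166653·(0.1987396)/(2.1603456) = 1.5097335;  |Δ| = 0.0659292
h(1.5097335) = -0.0676634
t₅ = 1.5097335 − (-0.0676634)·(-0.0659292)/(-0.7843287) = 1.5154212;  |Δ| = 0.0056877
h(1.5154212) = -0.0028063
t₆ = 1.5154212 − (-0.0028063)·(0.0056877)/(0.0648571) = 1.5156673;  |Δ| = 0.0002461
|t₆ − t₅| = 0.0002461 < 10^{-3}

n = 6, tₙ = 1.51567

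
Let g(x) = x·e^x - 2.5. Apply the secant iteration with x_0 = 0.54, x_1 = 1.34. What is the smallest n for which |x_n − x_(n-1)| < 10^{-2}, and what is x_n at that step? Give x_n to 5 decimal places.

n = 5, x_n = 0.95852

g(0.54) = -1.5733563, g(1.34) = 2.6175183
x_2 = 1.3400000 − 2.6175183·(0.8000000)/(4.1908746) = 0.8403395;  |Δ| = 0.4996605
g(0.8403395) = -0.5528045
x_3 = 0.8403395 − (-0.5528045)·(-0.4996605)/(-3.1703228) = 0.9274645;  |Δ| = 0.0871251
g(0.9274645) = -0.1552851
x_4 = 0.9274645 − (-0.1552851)·(0.0871251)/(0.3975194) = 0.9614987;  |Δ| = 0.0340341
g(0.9614987) = 0.0149088
x_5 = 0.9614987 − 0.0149088·(0.0340341)/(0.1701939) = 0.9585173;  |Δ| = 0.0029814
|x_5 − x_4| = 0.0029814 < 10^{-2}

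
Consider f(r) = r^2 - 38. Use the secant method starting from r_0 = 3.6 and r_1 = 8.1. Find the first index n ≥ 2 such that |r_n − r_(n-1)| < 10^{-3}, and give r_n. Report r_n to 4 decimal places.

n = 6, r_n = 6.1644

f(3.6) = -25.040000, f(8.1) = 27.610000
r_2 = 8.100000 − 27.610000·(4.500000)/(52.650000) = 5.740171;  |Δ| = 2.359829
f(5.740171) = -5.050438
r_3 = 5.740171 − (-5.050438)·(-2.359829)/(-32.660438) = 6.105082;  |Δ| = 0.364912
f(6.105082) = -0.727968
r_4 = 6.105082 − (-0.727968)·(0.364912)/(4.322469) = 6.166539;  |Δ| = 0.061457
f(6.166539) = 0.026203
r_5 = 6.166539 − 0.026203·(0.061457)/(0.754171) = 6.164404;  |Δ| = 0.002135
f(6.164404) = -0.000127
r_6 = 6.164404 − (-0.000127)·(-0.002135)/(-0.026330) = 6.164414;  |Δ| = 0.000010
|r_6 − r_5| = 0.000010 < 10^{-3}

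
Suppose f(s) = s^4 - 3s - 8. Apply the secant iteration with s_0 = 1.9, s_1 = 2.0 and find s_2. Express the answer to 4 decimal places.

1.9250

f(1.9) = -0.667900, f(2.0) = 2.000000
s_2 = 2.000000 − 2.000000·(2.000000 − 1.900000) / (2.000000 − (-0.667900)) = 2.000000 − (0.200000)/(2.667900) = 1.925035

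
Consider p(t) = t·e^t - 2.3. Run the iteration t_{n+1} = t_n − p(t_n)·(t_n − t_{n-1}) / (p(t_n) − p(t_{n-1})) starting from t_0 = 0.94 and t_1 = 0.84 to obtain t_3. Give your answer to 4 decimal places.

0.9183

p(0.94) = 0.106383, p(0.84) = -0.354252
t_2 = 0.840000 − (-0.354252)·(0.840000 − 0.940000) / (-0.354252 − 0.106383) = 0.840000 − (0.035425)/(-0.460634) = 0.916905
p(0.916905) = -0.006328
t_3 = 0.916905 − (-0.006328)·(0.916905 − 0.840000) / (-0.006328 − (-0.354252)) = 0.916905 − (-0.000487)/(0.347924) = 0.918304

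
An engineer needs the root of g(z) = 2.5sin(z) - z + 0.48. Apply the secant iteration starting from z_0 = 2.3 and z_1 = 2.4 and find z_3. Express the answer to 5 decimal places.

2.31650

g(2.3) = 0.0442630, g(2.4) = -0.2313420
z_2 = 2.4000000 − (-0.2313420)·(2.4000000 − 2.3000000) / (-0.2313420 − 0.0442630) = 2.4000000 − (-0.0231342)/(-0.2756051) = 2.3160603
g(2.3160603) = 0.0012119
z_3 = 2.3160603 − 0.0012119·(2.3160603 − 2.4000000) / (0.0012119 − (-0.2313420)) = 2.3160603 − (-0.0001017)/(0.2325540) = 2.3164978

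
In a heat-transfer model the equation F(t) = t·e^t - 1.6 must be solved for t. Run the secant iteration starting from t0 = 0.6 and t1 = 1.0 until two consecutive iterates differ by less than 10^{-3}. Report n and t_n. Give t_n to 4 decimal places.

n = 5, t_n = 0.7533

F(0.6) = -0.506729, F(1.0) = 1.118282
t2 = 1.000000 − 1.118282·(0.400000)/(1.625011) = 0.724732;  |Δ| = 0.275268
F(0.724732) = -0.104023
t3 = 0.724732 − (-0.104023)·(-0.275268)/(-1.222305) = 0.748159;  |Δ| = 0.023426
F(0.748159) = -0.019062
t4 = 0.748159 − (-0.019062)·(0.023426)/(0.084961) = 0.753415;  |Δ| = 0.005256
F(0.753415) = 0.000434
t5 = 0.753415 − 0.000434·(0.005256)/(0.019496) = 0.753298;  |Δ| = 0.000117
|t5 − t4| = 0.000117 < 10^{-3}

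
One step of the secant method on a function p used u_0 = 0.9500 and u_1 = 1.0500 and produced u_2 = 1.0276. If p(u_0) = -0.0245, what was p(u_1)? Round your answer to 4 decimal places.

0.0071

The secant line through (0.9500, -0.0245) and (1.0500, p(u_1)) crosses zero at u_2 = 1.0276.
So (0.9500, -0.0245), (1.0500, p(u_1)), (1.0276, 0) are collinear:
p(u_1) = -0.0245 · (1.0500 − 1.0276) / (0.9500 − 1.0276) = -0.0245 · (0.022400)/(-0.077600) = 0.007072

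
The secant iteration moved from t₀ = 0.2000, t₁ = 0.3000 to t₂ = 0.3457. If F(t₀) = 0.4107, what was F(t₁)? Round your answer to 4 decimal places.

0.1288

The secant line through (0.2000, 0.4107) and (0.3000, F(t₁)) crosses zero at t₂ = 0.3457.
So (0.2000, 0.4107), (0.3000, F(t₁)), (0.3457, 0) are collinear:
F(t₁) = 0.4107 · (0.3000 − 0.3457) / (0.2000 − 0.3457) = 0.4107 · (-0.045700)/(-0.145700) = 0.128819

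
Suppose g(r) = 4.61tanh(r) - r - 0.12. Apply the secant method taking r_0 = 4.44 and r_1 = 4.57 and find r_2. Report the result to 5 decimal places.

g(4.44) = 0.0487173, g(4.57) = -0.0809891
r_2 = 4.5700000 − (-0.0809891)·(4.5700000 − 4.4400000) / (-0.0809891 − 0.0487173) = 4.5700000 − (-0.0105286)/(-0.1297064) = 4.4888276

4.48883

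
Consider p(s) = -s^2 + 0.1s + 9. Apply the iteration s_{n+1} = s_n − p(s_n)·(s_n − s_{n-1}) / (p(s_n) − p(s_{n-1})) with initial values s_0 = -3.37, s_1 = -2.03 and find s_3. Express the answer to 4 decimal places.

p(-3.37) = -2.693900, p(-2.03) = 4.676100
s_2 = -2.030000 − 4.676100·(-2.030000 − (-3.370000)) / (4.676100 − (-2.693900)) = -2.030000 − (6.265974)/(7.370000) = -2.880200
p(-2.880200) = 0.416428
s_3 = -2.880200 − 0.416428·(-2.880200 − (-2.030000)) / (0.416428 − 4.676100) = -2.880200 − (-0.354047)/(-4.259672) = -2.963316

-2.9633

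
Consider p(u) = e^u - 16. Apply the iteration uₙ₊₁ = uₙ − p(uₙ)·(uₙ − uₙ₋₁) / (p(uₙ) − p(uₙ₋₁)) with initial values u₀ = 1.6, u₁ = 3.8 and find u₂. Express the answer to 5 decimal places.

p(1.6) = -11.0469676, p(3.8) = 28.7011845
u₂ = 3.8000000 − 28.7011845·(3.8000000 − 1.6000000) / (28.7011845 − (-11.0469676)) = 3.8000000 − (63.1426059)/(39.7481521) = 2.2114329

2.21143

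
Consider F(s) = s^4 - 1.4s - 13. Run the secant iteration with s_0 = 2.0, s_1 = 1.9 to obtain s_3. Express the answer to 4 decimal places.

F(2.0) = 0.200000, F(1.9) = -2.627900
s_2 = 1.900000 − (-2.627900)·(1.900000 − 2.000000) / (-2.627900 − 0.200000) = 1.900000 − (0.262790)/(-2.827900) = 1.992928
F(1.992928) = -0.015217
s_3 = 1.992928 − (-0.015217)·(1.992928 − 1.900000) / (-0.015217 − (-2.627900)) = 1.992928 − (-0.001414)/(2.612683) = 1.993469

1.9935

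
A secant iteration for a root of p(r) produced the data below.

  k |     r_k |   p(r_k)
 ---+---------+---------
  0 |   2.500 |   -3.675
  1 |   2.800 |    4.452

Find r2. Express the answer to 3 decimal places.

2.636

r2 = 2.800 − 4.452·(2.800 − 2.500) / (4.452 − (-3.675))
   = 2.800 − (1.33560)/(8.12700) = 2.63566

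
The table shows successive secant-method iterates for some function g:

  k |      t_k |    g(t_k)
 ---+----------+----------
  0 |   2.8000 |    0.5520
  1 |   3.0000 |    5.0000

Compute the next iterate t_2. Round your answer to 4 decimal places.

t_2 = 3.0000 − 5.0000·(3.0000 − 2.8000) / (5.0000 − 0.5520)
   = 3.0000 − (1.000000)/(4.448000) = 2.775180

2.7752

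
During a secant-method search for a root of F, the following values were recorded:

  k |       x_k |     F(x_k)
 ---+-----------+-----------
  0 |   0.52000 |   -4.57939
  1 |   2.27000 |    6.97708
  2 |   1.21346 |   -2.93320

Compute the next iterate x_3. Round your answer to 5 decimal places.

x_3 = 1.21346 − (-2.93320)·(1.21346 − 2.27000) / (-2.93320 − 6.97708)
   = 1.21346 − (3.0990431)/(-9.9102800) = 1.5261699

1.52617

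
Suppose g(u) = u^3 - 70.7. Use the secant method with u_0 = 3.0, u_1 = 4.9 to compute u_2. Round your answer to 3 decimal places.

g(3.0) = -43.70000, g(4.9) = 46.94900
u_2 = 4.90000 − 46.94900·(4.90000 − 3.00000) / (46.94900 − (-43.70000)) = 4.90000 − (89.20310)/(90.64900) = 3.91595

3.916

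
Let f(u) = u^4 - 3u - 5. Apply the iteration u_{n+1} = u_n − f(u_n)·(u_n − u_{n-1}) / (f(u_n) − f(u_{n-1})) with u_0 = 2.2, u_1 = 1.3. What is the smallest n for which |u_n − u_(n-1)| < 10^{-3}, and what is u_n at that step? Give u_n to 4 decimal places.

n = 7, u_n = 1.7952

f(2.2) = 11.825600, f(1.3) = -6.043900
u_2 = 1.300000 − (-6.043900)·(-0.900000)/(-17.869500) = 1.604402;  |Δ| = 0.304402
f(1.604402) = -3.187187
u_3 = 1.604402 − (-3.187187)·(0.304402)/(2.856713) = 1.944018;  |Δ| = 0.339616
f(1.944018) = 3.450343
u_4 = 1.944018 − 3.450343·(0.339616)/(6.637529) = 1.767478;  |Δ| = 0.176540
f(1.767478) = -0.543200
u_5 = 1.767478 − (-0.543200)·(-0.176540)/(-3.993543) = 1.791491;  |Δ| = 0.024013
f(1.791491) = -0.073977
u_6 = 1.791491 − (-0.073977)·(0.024013)/(0.469223) = 1.795276;  |Δ| = 0.003786
f(1.795276) = 0.002011
u_7 = 1.795276 − 0.002011·(0.003786)/(0.075988) = 1.795176;  |Δ| = 0.000100
|u_7 − u_6| = 0.000100 < 10^{-3}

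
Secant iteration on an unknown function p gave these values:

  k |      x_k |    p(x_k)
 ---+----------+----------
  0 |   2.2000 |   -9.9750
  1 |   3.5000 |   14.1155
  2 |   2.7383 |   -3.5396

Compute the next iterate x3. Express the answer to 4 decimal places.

x3 = 2.7383 − (-3.5396)·(2.7383 − 3.5000) / (-3.5396 − 14.1155)
   = 2.7383 − (2.696113)/(-17.655100) = 2.891010

2.8910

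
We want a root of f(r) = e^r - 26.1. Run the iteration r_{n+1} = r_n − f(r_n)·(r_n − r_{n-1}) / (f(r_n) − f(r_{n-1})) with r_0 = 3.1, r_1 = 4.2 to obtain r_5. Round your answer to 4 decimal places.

f(3.1) = -3.902049, f(4.2) = 40.586331
r_2 = 4.200000 − 40.586331·(4.200000 − 3.100000) / (40.586331 − (-3.902049)) = 4.200000 − (44.644964)/(44.488380) = 3.196480
f(3.196480) = -1.653664
r_3 = 3.196480 − (-1.653664)·(3.196480 − 4.200000) / (-1.653664 − 40.586331) = 3.196480 − (1.659485)/(-42.239995) = 3.235767
f(3.235767) = -0.674124
r_4 = 3.235767 − (-0.674124)·(3.235767 − 3.196480) / (-0.674124 − (-1.653664)) = 3.235767 − (-0.026484)/(0.979540) = 3.262805
f(3.262805) = 0.022707
r_5 = 3.262805 − 0.022707·(3.262805 − 3.235767) / (0.022707 − (-0.674124)) = 3.262805 − (0.000614)/(0.696831) = 3.261924

3.2619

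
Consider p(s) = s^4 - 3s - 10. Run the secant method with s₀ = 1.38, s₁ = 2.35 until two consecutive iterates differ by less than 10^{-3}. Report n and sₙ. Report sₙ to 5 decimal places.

n = 6, sₙ = 2.00000

p(1.38) = -10.5132606, p(2.35) = 13.4480063
s₂ = 2.3500000 − 13.4480063·(0.9700000)/(23.9612669) = 1.8055978;  |Δ| = 0.5444022
p(1.8055978) = -4.7879972
s₃ = 1.8055978 − (-4.7879972)·(-0.5444022)/(-18.2360035) = 1.9485346;  |Δ| = 0.1429368
p(1.9485346) = -1.4300110
s₄ = 1.9485346 − (-1.4300110)·(0.1429368)/(3.3579862) = 2.0094048;  |Δ| = 0.0608702
p(2.0094048) = 0.2748686
s₅ = 2.0094048 − 0.2748686·(0.0608702)/(1.7048796) = 1.9995910;  |Δ| = 0.0098138
p(1.9995910) = -0.0118562
s₆ = 1.9995910 − (-0.0118562)·(-0.0098138)/(-0.2867249) = 1.9999968;  |Δ| = 0.0004058
|s₆ − s₅| = 0.0004058 < 10^{-3}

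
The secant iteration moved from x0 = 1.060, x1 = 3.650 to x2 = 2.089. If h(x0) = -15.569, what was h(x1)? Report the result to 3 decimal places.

The secant line through (1.060, -15.569) and (3.650, h(x1)) crosses zero at x2 = 2.089.
So (1.060, -15.569), (3.650, h(x1)), (2.089, 0) are collinear:
h(x1) = -15.569 · (3.650 − 2.089) / (1.060 − 2.089) = -15.569 · (1.56100)/(-1.02900) = 23.61828

23.618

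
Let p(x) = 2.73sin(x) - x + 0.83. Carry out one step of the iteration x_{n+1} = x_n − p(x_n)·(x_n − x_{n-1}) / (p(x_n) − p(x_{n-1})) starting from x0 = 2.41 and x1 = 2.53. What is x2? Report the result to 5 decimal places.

2.48774

p(2.41) = 0.2437918, p(2.53) = -0.1325100
x2 = 2.5300000 − (-0.1325100)·(2.5300000 − 2.4100000) / (-0.1325100 − 0.2437918) = 2.5300000 − (-0.0159012)/(-0.3763018) = 2.4877435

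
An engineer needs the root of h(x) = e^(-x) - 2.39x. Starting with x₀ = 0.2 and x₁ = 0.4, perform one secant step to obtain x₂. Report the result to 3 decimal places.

h(0.2) = 0.34073, h(0.4) = -0.28568
x₂ = 0.40000 − (-0.28568)·(0.40000 − 0.20000) / (-0.28568 − 0.34073) = 0.40000 − (-0.05714)/(-0.62641) = 0.30879

0.309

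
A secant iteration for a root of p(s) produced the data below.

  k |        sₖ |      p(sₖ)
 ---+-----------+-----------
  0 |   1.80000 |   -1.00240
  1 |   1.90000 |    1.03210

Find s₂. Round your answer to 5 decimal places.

1.84927

s₂ = 1.90000 − 1.03210·(1.90000 − 1.80000) / (1.03210 − (-1.00240))
   = 1.90000 − (0.1032100)/(2.0345000) = 1.8492701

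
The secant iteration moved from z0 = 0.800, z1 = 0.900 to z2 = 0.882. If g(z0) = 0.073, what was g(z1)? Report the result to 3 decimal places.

-0.016

The secant line through (0.800, 0.073) and (0.900, g(z1)) crosses zero at z2 = 0.882.
So (0.800, 0.073), (0.900, g(z1)), (0.882, 0) are collinear:
g(z1) = 0.073 · (0.900 − 0.882) / (0.800 − 0.882) = 0.073 · (0.01800)/(-0.08200) = -0.01602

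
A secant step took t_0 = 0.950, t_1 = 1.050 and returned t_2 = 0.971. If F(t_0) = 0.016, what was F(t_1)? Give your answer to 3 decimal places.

The secant line through (0.950, 0.016) and (1.050, F(t_1)) crosses zero at t_2 = 0.971.
So (0.950, 0.016), (1.050, F(t_1)), (0.971, 0) are collinear:
F(t_1) = 0.016 · (1.050 − 0.971) / (0.950 − 0.971) = 0.016 · (0.07900)/(-0.02100) = -0.06019

-0.060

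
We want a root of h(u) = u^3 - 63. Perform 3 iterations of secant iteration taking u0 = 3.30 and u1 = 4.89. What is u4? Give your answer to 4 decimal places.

h(3.30) = -27.063000, h(4.89) = 53.930169
u2 = 4.890000 − 53.930169·(4.890000 − 3.300000) / (53.930169 − (-27.063000)) = 4.890000 − (85.748969)/(80.993169) = 3.831281
h(3.831281) = -6.761701
u3 = 3.831281 − (-6.761701)·(3.831281 − 4.890000) / (-6.761701 − 53.930169) = 3.831281 − (7.158738)/(-60.691870) = 3.949234
h(3.949234) = -1.405989
u4 = 3.949234 − (-1.405989)·(3.949234 − 3.831281) / (-1.405989 − (-6.761701)) = 3.949234 − (-0.165839)/(5.355712) = 3.980199

3.9802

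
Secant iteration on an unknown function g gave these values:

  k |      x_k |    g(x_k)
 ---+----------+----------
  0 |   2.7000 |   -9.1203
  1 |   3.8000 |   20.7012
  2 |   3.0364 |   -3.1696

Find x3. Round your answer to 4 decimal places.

3.1378

x3 = 3.0364 − (-3.1696)·(3.0364 − 3.8000) / (-3.1696 − 20.7012)
   = 3.0364 − (2.420307)/(-23.870800) = 3.137792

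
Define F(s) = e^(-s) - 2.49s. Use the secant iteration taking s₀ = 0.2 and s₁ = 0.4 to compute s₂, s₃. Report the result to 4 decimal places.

F(0.2) = 0.320731, F(0.4) = -0.325680
s₂ = 0.400000 − (-0.325680)·(0.400000 − 0.200000) / (-0.325680 − 0.320731) = 0.400000 − (-0.065136)/(-0.646411) = 0.299234
F(0.299234) = -0.003708
s₃ = 0.299234 − (-0.003708)·(0.299234 − 0.400000) / (-0.003708 − (-0.325680)) = 0.299234 − (0.000374)/(0.321972) = 0.298074

0.2992, 0.2981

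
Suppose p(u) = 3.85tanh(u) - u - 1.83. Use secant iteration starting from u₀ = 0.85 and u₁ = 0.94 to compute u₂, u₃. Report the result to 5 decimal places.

0.87181, 0.86946

p(0.85) = -0.0193825, p(0.94) = 0.0606057
u₂ = 0.9400000 − 0.0606057·(0.9400000 − 0.8500000) / (0.0606057 − (-0.0193825)) = 0.9400000 − (0.0054545)/(0.0799882) = 0.8718086
p(0.8718086) = 0.0020151
u₃ = 0.8718086 − 0.0020151·(0.8718086 − 0.9400000) / (0.0020151 − 0.0606057) = 0.8718086 − (-0.0001374)/(-0.0585906) = 0.8694633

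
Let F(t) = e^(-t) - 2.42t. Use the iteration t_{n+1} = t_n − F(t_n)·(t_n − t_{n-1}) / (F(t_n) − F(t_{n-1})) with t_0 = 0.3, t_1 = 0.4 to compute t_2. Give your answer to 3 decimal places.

0.305

F(0.3) = 0.01482, F(0.4) = -0.29768
t_2 = 0.40000 − (-0.29768)·(0.40000 − 0.30000) / (-0.29768 − 0.01482) = 0.40000 − (-0.02977)/(-0.31250) = 0.30474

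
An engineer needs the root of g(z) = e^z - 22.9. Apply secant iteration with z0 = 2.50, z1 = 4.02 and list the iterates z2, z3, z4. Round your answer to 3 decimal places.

2.874, 3.031, 3.145

g(2.50) = -10.71751, g(4.02) = 32.80111
z2 = 4.02000 − 32.80111·(4.02000 − 2.50000) / (32.80111 − (-10.71751)) = 4.02000 − (49.85768)/(43.51861) = 2.87434
g(2.87434) = -5.18633
z3 = 2.87434 − (-5.18633)·(2.87434 − 4.02000) / (-5.18633 − 32.80111) = 2.87434 − (5.94179)/(-37.98744) = 3.03075
g(3.03075) = -2.18721
z4 = 3.03075 − (-2.18721)·(3.03075 − 2.87434) / (-2.18721 − (-5.18633)) = 3.03075 − (-0.34211)/(2.99912) = 3.14482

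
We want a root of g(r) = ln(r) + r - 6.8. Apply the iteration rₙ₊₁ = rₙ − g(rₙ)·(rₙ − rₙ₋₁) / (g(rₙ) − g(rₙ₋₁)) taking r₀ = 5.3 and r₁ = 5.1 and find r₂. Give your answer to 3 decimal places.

g(5.3) = 0.16771, g(5.1) = -0.07076
r₂ = 5.10000 − (-0.07076)·(5.10000 − 5.30000) / (-0.07076 − 0.16771) = 5.10000 − (0.01415)/(-0.23847) = 5.15935

5.159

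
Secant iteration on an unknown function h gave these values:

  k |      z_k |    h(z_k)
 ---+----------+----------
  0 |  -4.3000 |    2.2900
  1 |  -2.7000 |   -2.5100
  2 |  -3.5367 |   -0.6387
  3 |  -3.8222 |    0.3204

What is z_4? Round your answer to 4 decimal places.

z_4 = -3.8222 − 0.3204·(-3.8222 − (-3.5367)) / (0.3204 − (-0.6387))
   = -3.8222 − (-0.091474)/(0.959100) = -3.726825

-3.7268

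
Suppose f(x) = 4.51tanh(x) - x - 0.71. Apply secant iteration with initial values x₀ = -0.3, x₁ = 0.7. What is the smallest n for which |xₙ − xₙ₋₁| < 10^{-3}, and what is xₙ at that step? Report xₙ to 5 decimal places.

n = 5, xₙ = 0.20596

f(-0.3) = -1.7238199, f(0.7) = 1.3156987
x₂ = 0.7000000 − 1.3156987·(1.0000000)/(3.0395186) = 0.2671358;  |Δ| = 0.4328642
f(0.2671358) = 0.1997835
x₃ = 0.2671358 − 0.1997835·(-0.4328642)/(-1.1159152) = 0.1896397;  |Δ| = 0.0774961
f(0.1896397) = -0.0544721
x₄ = 0.1896397 − (-0.0544721)·(-0.0774961)/(-0.2542555) = 0.2062426;  |Δ| = 0.0166029
f(0.2062426) = 0.0009437
x₅ = 0.2062426 − 0.0009437·(0.0166029)/(0.0554158) = 0.2059598;  |Δ| = 0.0002827
|x₅ − x₄| = 0.0002827 < 10^{-3}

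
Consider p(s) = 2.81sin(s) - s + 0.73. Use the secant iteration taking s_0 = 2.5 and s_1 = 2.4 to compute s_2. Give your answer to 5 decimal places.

2.47209

p(2.5) = -0.0882933, p(2.4) = 0.2280515
s_2 = 2.4000000 − 0.2280515·(2.4000000 − 2.5000000) / (0.2280515 − (-0.0882933)) = 2.4000000 − (-0.0228052)/(0.3163448) = 2.4720895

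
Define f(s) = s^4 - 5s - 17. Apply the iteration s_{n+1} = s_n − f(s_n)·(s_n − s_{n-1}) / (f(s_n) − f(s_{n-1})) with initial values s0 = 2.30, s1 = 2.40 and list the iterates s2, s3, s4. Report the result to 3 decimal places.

f(2.30) = -0.51590, f(2.40) = 4.17760
s2 = 2.40000 − 4.17760·(2.40000 − 2.30000) / (4.17760 − (-0.51590)) = 2.40000 − (0.41776)/(4.69350) = 2.31099
f(2.31099) = -0.03206
s3 = 2.31099 − (-0.03206)·(2.31099 − 2.40000) / (-0.03206 − 4.17760) = 2.31099 − (0.00285)/(-4.20966) = 2.31167
f(2.31167) = -0.00197
s4 = 2.31167 − (-0.00197)·(2.31167 − 2.31099) / (-0.00197 − (-0.03206)) = 2.31167 − (0.00000)/(0.03009) = 2.31171

2.311, 2.312, 2.312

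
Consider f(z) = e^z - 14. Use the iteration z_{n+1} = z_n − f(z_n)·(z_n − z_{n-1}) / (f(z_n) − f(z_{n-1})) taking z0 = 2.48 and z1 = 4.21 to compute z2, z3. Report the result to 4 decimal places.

2.5443, 2.5829

f(2.48) = -2.058736, f(4.21) = 53.356540
z2 = 4.210000 − 53.356540·(4.210000 − 2.480000) / (53.356540 − (-2.058736)) = 4.210000 − (92.306814)/(55.415275) = 2.544271
f(2.544271) = -1.266054
z3 = 2.544271 − (-1.266054)·(2.544271 − 4.210000) / (-1.266054 − 53.356540) = 2.544271 − (2.108903)/(-54.622594) = 2.582880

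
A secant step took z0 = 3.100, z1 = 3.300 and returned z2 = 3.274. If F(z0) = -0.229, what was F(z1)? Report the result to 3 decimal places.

The secant line through (3.100, -0.229) and (3.300, F(z1)) crosses zero at z2 = 3.274.
So (3.100, -0.229), (3.300, F(z1)), (3.274, 0) are collinear:
F(z1) = -0.229 · (3.300 − 3.274) / (3.100 − 3.274) = -0.229 · (0.02600)/(-0.17400) = 0.03422

0.034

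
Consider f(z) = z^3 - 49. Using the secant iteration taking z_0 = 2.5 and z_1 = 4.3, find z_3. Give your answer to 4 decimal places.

f(2.5) = -33.375000, f(4.3) = 30.507000
z_2 = 4.300000 − 30.507000·(4.300000 − 2.500000) / (30.507000 − (-33.375000)) = 4.300000 − (54.912600)/(63.882000) = 3.440406
f(3.440406) = -8.278010
z_3 = 3.440406 − (-8.278010)·(3.440406 − 4.300000) / (-8.278010 − 30.507000) = 3.440406 − (7.115730)/(-38.785010) = 3.623872

3.6239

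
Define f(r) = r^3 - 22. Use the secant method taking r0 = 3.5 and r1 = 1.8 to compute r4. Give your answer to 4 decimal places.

f(3.5) = 20.875000, f(1.8) = -16.168000
r2 = 1.800000 − (-16.168000)·(1.800000 − 3.500000) / (-16.168000 − 20.875000) = 1.800000 − (27.485600)/(-37.043000) = 2.541992
f(2.541992) = -5.574356
r3 = 2.541992 − (-5.574356)·(2.541992 − 1.800000) / (-5.574356 − (-16.168000)) = 2.541992 − (-4.136126)/(10.593644) = 2.932426
f(2.932426) = 3.216301
r4 = 2.932426 − 3.216301·(2.932426 − 2.541992) / (3.216301 − (-5.574356)) = 2.932426 − (1.255755)/(8.790657) = 2.789575

2.7896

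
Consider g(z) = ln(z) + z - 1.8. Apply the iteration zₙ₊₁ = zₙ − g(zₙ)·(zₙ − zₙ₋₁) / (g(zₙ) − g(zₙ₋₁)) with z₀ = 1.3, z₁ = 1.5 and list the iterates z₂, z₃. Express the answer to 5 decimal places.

1.43852, 1.43725

g(1.3) = -0.2376357, g(1.5) = 0.1054651
z₂ = 1.5000000 − 0.1054651·(1.5000000 − 1.3000000) / (0.1054651 − (-0.2376357)) = 1.5000000 − (0.0210930)/(0.3431008) = 1.4385224
g(1.4385224) = 0.0021388
z₃ = 1.4385224 − 0.0021388·(1.4385224 − 1.5000000) / (0.0021388 − 0.1054651) = 1.4385224 − (-0.0001315)/(-0.1033263) = 1.4372498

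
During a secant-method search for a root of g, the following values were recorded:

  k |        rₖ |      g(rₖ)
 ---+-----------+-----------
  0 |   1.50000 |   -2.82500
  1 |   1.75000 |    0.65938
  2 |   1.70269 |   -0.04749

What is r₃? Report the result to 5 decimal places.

1.70587

r₃ = 1.70269 − (-0.04749)·(1.70269 − 1.75000) / (-0.04749 − 0.65938)
   = 1.70269 − (0.0022468)/(-0.7068700) = 1.7058685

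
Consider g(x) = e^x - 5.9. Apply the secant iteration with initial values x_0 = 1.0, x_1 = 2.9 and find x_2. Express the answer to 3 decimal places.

g(1.0) = -3.18172, g(2.9) = 12.27415
x_2 = 2.90000 − 12.27415·(2.90000 − 1.00000) / (12.27415 − (-3.18172)) = 2.90000 − (23.32088)/(15.45586) = 1.39113

1.391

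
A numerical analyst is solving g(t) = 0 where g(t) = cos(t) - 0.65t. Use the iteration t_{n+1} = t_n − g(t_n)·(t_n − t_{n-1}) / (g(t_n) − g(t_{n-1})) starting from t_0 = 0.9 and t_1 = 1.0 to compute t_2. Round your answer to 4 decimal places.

0.9250

g(0.9) = 0.036610, g(1.0) = -0.109698
t_2 = 1.000000 − (-0.109698)·(1.000000 − 0.900000) / (-0.109698 − 0.036610) = 1.000000 − (-0.010970)/(-0.146308) = 0.925023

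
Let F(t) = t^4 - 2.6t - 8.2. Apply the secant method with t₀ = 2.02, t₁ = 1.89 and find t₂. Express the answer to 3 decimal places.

F(2.02) = 3.19766, F(1.89) = -0.35410
t₂ = 1.89000 − (-0.35410)·(1.89000 − 2.02000) / (-0.35410 − 3.19766) = 1.89000 − (0.04603)/(-3.55177) = 1.90296

1.903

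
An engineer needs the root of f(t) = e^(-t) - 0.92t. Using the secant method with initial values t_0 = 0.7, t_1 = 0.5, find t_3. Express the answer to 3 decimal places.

f(0.7) = -0.14741, f(0.5) = 0.14653
t_2 = 0.50000 − 0.14653·(0.50000 − 0.70000) / (0.14653 − (-0.14741)) = 0.50000 − (-0.02931)/(0.29395) = 0.59970
f(0.59970) = -0.00275
t_3 = 0.59970 − (-0.00275)·(0.59970 − 0.50000) / (-0.00275 − 0.14653) = 0.59970 − (-0.00027)/(-0.14928) = 0.59786

0.598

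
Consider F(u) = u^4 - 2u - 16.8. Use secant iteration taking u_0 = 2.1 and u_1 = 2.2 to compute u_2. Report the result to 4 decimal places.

F(2.1) = -1.551900, F(2.2) = 2.225600
u_2 = 2.200000 − 2.225600·(2.200000 − 2.100000) / (2.225600 − (-1.551900)) = 2.200000 − (0.222560)/(3.777500) = 2.141083

2.1411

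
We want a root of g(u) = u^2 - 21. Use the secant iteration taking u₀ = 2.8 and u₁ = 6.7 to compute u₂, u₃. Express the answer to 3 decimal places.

4.185, 4.505

g(2.8) = -13.16000, g(6.7) = 23.89000
u₂ = 6.70000 − 23.89000·(6.70000 − 2.80000) / (23.89000 − (-13.16000)) = 6.70000 − (93.17100)/(37.05000) = 4.18526
g(4.18526) = -3.48357
u₃ = 4.18526 − (-3.48357)·(4.18526 − 6.70000) / (-3.48357 − 23.89000) = 4.18526 − (8.76027)/(-27.37357) = 4.50529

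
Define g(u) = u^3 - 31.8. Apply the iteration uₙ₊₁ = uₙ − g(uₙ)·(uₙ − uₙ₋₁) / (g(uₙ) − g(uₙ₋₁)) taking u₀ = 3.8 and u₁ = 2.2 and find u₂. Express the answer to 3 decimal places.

g(3.8) = 23.07200, g(2.2) = -21.15200
u₂ = 2.20000 − (-21.15200)·(2.20000 − 3.80000) / (-21.15200 − 23.07200) = 2.20000 − (33.84320)/(-44.22400) = 2.96527

2.965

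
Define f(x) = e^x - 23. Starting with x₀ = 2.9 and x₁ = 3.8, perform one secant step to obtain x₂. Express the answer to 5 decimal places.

f(2.9) = -4.8258546, f(3.8) = 21.7011845
x₂ = 3.8000000 − 21.7011845·(3.8000000 − 2.9000000) / (21.7011845 − (-4.8258546)) = 3.8000000 − (19.5310660)/(26.5270391) = 3.0637299

3.06373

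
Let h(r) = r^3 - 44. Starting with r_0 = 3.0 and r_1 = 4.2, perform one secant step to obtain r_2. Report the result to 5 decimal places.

h(3.0) = -17.0000000, h(4.2) = 30.0880000
r_2 = 4.2000000 − 30.0880000·(4.2000000 − 3.0000000) / (30.0880000 − (-17.0000000)) = 4.2000000 − (36.1056000)/(47.0880000) = 3.4332314

3.43323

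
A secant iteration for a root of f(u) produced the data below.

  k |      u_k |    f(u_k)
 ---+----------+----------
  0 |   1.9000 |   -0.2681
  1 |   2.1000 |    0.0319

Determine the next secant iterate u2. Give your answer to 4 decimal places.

u2 = 2.1000 − 0.0319·(2.1000 − 1.9000) / (0.0319 − (-0.2681))
   = 2.1000 − (0.006380)/(0.300000) = 2.078733

2.0787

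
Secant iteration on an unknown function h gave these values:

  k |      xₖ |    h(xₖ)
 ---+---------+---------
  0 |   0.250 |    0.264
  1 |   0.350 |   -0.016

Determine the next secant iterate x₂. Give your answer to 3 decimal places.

x₂ = 0.350 − (-0.016)·(0.350 − 0.250) / (-0.016 − 0.264)
   = 0.350 − (-0.00160)/(-0.28000) = 0.34429

0.344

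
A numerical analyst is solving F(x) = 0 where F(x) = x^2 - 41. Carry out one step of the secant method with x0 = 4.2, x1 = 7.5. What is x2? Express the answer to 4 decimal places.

6.1966

F(4.2) = -23.360000, F(7.5) = 15.250000
x2 = 7.500000 − 15.250000·(7.500000 − 4.200000) / (15.250000 − (-23.360000)) = 7.500000 − (50.325000)/(38.610000) = 6.196581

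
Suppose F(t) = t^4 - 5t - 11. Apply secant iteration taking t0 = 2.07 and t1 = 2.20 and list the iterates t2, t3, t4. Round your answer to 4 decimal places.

F(2.07) = -2.989632, F(2.20) = 1.425600
t2 = 2.200000 − 1.425600·(2.200000 − 2.070000) / (1.425600 − (-2.989632)) = 2.200000 − (0.185328)/(4.415232) = 2.158025
F(2.158025) = -0.101795
t3 = 2.158025 − (-0.101795)·(2.158025 − 2.200000) / (-0.101795 − 1.425600) = 2.158025 − (0.004273)/(-1.527395) = 2.160823
F(2.160823) = -0.003105
t4 = 2.160823 − (-0.003105)·(2.160823 − 2.158025) / (-0.003105 − (-0.101795)) = 2.160823 − (-0.000009)/(0.098690) = 2.160911

2.1580, 2.1608, 2.1609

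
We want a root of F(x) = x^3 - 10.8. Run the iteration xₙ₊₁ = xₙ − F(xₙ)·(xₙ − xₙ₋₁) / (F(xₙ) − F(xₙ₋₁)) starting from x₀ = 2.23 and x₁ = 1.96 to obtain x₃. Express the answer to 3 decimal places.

F(2.23) = 0.28957, F(1.96) = -3.27046
x₂ = 1.96000 − (-3.27046)·(1.96000 − 2.23000) / (-3.27046 − 0.28957) = 1.96000 − (0.88303)/(-3.56003) = 2.20804
F(2.20804) = -0.03485
x₃ = 2.20804 − (-0.03485)·(2.20804 − 1.96000) / (-0.03485 − (-3.27046)) = 2.20804 − (-0.00864)/(3.23561) = 2.21071

2.211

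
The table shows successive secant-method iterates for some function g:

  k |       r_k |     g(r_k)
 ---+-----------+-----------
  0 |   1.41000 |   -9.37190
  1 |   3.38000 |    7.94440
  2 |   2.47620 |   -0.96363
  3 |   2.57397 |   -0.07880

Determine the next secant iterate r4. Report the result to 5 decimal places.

r4 = 2.57397 − (-0.07880)·(2.57397 − 2.47620) / (-0.07880 − (-0.96363))
   = 2.57397 − (-0.0077043)/(0.8848300) = 2.5826771

2.58268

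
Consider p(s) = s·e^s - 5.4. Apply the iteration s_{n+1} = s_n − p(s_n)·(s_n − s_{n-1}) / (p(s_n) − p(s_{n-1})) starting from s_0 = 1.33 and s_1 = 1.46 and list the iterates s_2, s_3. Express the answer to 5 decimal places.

p(1.33) = -0.3712123, p(1.46) = 0.8867009
s_2 = 1.4600000 − 0.8867009·(1.4600000 − 1.3300000) / (0.8867009 − (-0.3712123)) = 1.4600000 − (0.1152711)/(1.2579132) = 1.3683632
p(1.3683632) = -0.0238177
s_3 = 1.3683632 − (-0.0238177)·(1.3683632 − 1.4600000) / (-0.0238177 − 0.8867009) = 1.3683632 − (0.0021826)/(-0.9105186) = 1.3707603

1.36836, 1.37076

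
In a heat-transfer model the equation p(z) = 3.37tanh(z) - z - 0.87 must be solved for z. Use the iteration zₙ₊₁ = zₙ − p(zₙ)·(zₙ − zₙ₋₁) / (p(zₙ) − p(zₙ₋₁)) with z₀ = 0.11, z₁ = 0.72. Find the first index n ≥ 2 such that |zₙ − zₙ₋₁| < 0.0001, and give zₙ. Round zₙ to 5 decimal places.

p(0.11) = -0.6107880, p(0.72) = 0.4889844
z₂ = 0.7200000 − 0.4889844·(0.6100000)/(1.0997723) = 0.4487798;  |Δ| = 0.2712202
p(0.4487798) = 0.0996380
z₃ = 0.4487798 − 0.0996380·(-0.2712202)/(-0.3893464) = 0.3793716;  |Δ| = 0.0694082
p(0.3793716) = -0.0288870
z₄ = 0.3793716 − (-0.0288870)·(-0.0694082)/(-0.1285250) = 0.3949716;  |Δ| = 0.0156000
p(0.3949716) = 0.0009294
z₅ = 0.3949716 − 0.0009294·(0.0156000)/(0.0298164) = 0.3944854;  |Δ| = 0.0004863
p(0.3944854) = 0.0000079
z₆ = 0.3944854 − 0.0000079·(-0.0004863)/(-0.0009215) = 0.3944812;  |Δ| = 0.0000042
|z₆ − z₅| = 0.0000042 < 0.0001

n = 6, zₙ = 0.39448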